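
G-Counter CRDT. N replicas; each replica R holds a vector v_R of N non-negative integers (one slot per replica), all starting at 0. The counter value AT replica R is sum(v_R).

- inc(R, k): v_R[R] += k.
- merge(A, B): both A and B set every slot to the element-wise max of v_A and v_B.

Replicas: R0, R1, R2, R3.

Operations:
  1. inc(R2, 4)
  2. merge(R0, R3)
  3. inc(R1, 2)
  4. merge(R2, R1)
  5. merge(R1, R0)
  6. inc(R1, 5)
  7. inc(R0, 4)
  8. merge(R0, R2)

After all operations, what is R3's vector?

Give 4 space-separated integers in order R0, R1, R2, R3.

Answer: 0 0 0 0

Derivation:
Op 1: inc R2 by 4 -> R2=(0,0,4,0) value=4
Op 2: merge R0<->R3 -> R0=(0,0,0,0) R3=(0,0,0,0)
Op 3: inc R1 by 2 -> R1=(0,2,0,0) value=2
Op 4: merge R2<->R1 -> R2=(0,2,4,0) R1=(0,2,4,0)
Op 5: merge R1<->R0 -> R1=(0,2,4,0) R0=(0,2,4,0)
Op 6: inc R1 by 5 -> R1=(0,7,4,0) value=11
Op 7: inc R0 by 4 -> R0=(4,2,4,0) value=10
Op 8: merge R0<->R2 -> R0=(4,2,4,0) R2=(4,2,4,0)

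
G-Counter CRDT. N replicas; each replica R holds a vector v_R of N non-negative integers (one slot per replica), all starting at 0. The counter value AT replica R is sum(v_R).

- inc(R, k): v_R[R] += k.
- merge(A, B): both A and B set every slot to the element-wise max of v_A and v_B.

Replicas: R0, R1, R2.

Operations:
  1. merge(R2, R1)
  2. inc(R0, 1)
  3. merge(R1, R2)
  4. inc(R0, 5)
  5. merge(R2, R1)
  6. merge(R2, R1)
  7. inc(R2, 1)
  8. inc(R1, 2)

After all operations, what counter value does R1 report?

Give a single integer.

Op 1: merge R2<->R1 -> R2=(0,0,0) R1=(0,0,0)
Op 2: inc R0 by 1 -> R0=(1,0,0) value=1
Op 3: merge R1<->R2 -> R1=(0,0,0) R2=(0,0,0)
Op 4: inc R0 by 5 -> R0=(6,0,0) value=6
Op 5: merge R2<->R1 -> R2=(0,0,0) R1=(0,0,0)
Op 6: merge R2<->R1 -> R2=(0,0,0) R1=(0,0,0)
Op 7: inc R2 by 1 -> R2=(0,0,1) value=1
Op 8: inc R1 by 2 -> R1=(0,2,0) value=2

Answer: 2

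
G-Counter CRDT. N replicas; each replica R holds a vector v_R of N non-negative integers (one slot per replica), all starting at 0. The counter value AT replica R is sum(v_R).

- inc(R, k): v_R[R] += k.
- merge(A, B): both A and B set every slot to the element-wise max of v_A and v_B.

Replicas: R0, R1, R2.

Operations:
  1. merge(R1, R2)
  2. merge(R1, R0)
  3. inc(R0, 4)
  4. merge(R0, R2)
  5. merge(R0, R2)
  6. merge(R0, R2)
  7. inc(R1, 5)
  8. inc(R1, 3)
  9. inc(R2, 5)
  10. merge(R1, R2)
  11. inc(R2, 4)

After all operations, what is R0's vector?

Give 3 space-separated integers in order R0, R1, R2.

Answer: 4 0 0

Derivation:
Op 1: merge R1<->R2 -> R1=(0,0,0) R2=(0,0,0)
Op 2: merge R1<->R0 -> R1=(0,0,0) R0=(0,0,0)
Op 3: inc R0 by 4 -> R0=(4,0,0) value=4
Op 4: merge R0<->R2 -> R0=(4,0,0) R2=(4,0,0)
Op 5: merge R0<->R2 -> R0=(4,0,0) R2=(4,0,0)
Op 6: merge R0<->R2 -> R0=(4,0,0) R2=(4,0,0)
Op 7: inc R1 by 5 -> R1=(0,5,0) value=5
Op 8: inc R1 by 3 -> R1=(0,8,0) value=8
Op 9: inc R2 by 5 -> R2=(4,0,5) value=9
Op 10: merge R1<->R2 -> R1=(4,8,5) R2=(4,8,5)
Op 11: inc R2 by 4 -> R2=(4,8,9) value=21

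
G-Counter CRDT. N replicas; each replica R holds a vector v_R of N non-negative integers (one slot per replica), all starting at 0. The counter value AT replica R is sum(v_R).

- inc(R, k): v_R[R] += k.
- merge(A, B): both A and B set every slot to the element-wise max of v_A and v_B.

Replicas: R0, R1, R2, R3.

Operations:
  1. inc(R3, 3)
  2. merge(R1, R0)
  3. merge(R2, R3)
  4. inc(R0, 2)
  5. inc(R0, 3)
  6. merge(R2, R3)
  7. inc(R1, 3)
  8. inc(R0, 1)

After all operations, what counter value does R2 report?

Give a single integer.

Answer: 3

Derivation:
Op 1: inc R3 by 3 -> R3=(0,0,0,3) value=3
Op 2: merge R1<->R0 -> R1=(0,0,0,0) R0=(0,0,0,0)
Op 3: merge R2<->R3 -> R2=(0,0,0,3) R3=(0,0,0,3)
Op 4: inc R0 by 2 -> R0=(2,0,0,0) value=2
Op 5: inc R0 by 3 -> R0=(5,0,0,0) value=5
Op 6: merge R2<->R3 -> R2=(0,0,0,3) R3=(0,0,0,3)
Op 7: inc R1 by 3 -> R1=(0,3,0,0) value=3
Op 8: inc R0 by 1 -> R0=(6,0,0,0) value=6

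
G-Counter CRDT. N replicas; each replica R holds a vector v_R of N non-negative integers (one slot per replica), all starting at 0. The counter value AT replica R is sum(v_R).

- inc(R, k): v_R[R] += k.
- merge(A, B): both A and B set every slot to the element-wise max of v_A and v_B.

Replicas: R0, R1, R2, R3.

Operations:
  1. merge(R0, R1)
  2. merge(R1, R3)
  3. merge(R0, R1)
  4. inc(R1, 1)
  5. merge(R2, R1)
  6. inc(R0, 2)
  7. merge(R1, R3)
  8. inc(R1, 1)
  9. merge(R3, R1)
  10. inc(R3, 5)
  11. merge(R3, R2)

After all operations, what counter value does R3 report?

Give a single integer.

Answer: 7

Derivation:
Op 1: merge R0<->R1 -> R0=(0,0,0,0) R1=(0,0,0,0)
Op 2: merge R1<->R3 -> R1=(0,0,0,0) R3=(0,0,0,0)
Op 3: merge R0<->R1 -> R0=(0,0,0,0) R1=(0,0,0,0)
Op 4: inc R1 by 1 -> R1=(0,1,0,0) value=1
Op 5: merge R2<->R1 -> R2=(0,1,0,0) R1=(0,1,0,0)
Op 6: inc R0 by 2 -> R0=(2,0,0,0) value=2
Op 7: merge R1<->R3 -> R1=(0,1,0,0) R3=(0,1,0,0)
Op 8: inc R1 by 1 -> R1=(0,2,0,0) value=2
Op 9: merge R3<->R1 -> R3=(0,2,0,0) R1=(0,2,0,0)
Op 10: inc R3 by 5 -> R3=(0,2,0,5) value=7
Op 11: merge R3<->R2 -> R3=(0,2,0,5) R2=(0,2,0,5)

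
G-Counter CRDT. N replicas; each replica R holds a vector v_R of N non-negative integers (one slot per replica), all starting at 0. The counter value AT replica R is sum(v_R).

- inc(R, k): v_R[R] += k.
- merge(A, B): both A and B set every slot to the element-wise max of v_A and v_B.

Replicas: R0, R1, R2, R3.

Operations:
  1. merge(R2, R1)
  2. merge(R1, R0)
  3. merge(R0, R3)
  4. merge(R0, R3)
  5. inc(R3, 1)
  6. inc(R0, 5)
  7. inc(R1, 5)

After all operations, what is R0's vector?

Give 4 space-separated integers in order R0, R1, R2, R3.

Answer: 5 0 0 0

Derivation:
Op 1: merge R2<->R1 -> R2=(0,0,0,0) R1=(0,0,0,0)
Op 2: merge R1<->R0 -> R1=(0,0,0,0) R0=(0,0,0,0)
Op 3: merge R0<->R3 -> R0=(0,0,0,0) R3=(0,0,0,0)
Op 4: merge R0<->R3 -> R0=(0,0,0,0) R3=(0,0,0,0)
Op 5: inc R3 by 1 -> R3=(0,0,0,1) value=1
Op 6: inc R0 by 5 -> R0=(5,0,0,0) value=5
Op 7: inc R1 by 5 -> R1=(0,5,0,0) value=5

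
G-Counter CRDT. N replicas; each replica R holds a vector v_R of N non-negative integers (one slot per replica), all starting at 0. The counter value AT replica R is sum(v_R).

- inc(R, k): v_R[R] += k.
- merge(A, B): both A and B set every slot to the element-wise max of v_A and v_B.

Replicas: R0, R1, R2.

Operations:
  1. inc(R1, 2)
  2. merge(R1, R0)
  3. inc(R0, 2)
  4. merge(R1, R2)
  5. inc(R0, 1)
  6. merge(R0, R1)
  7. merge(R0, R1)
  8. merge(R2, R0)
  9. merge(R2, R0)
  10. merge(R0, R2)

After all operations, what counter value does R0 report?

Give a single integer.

Op 1: inc R1 by 2 -> R1=(0,2,0) value=2
Op 2: merge R1<->R0 -> R1=(0,2,0) R0=(0,2,0)
Op 3: inc R0 by 2 -> R0=(2,2,0) value=4
Op 4: merge R1<->R2 -> R1=(0,2,0) R2=(0,2,0)
Op 5: inc R0 by 1 -> R0=(3,2,0) value=5
Op 6: merge R0<->R1 -> R0=(3,2,0) R1=(3,2,0)
Op 7: merge R0<->R1 -> R0=(3,2,0) R1=(3,2,0)
Op 8: merge R2<->R0 -> R2=(3,2,0) R0=(3,2,0)
Op 9: merge R2<->R0 -> R2=(3,2,0) R0=(3,2,0)
Op 10: merge R0<->R2 -> R0=(3,2,0) R2=(3,2,0)

Answer: 5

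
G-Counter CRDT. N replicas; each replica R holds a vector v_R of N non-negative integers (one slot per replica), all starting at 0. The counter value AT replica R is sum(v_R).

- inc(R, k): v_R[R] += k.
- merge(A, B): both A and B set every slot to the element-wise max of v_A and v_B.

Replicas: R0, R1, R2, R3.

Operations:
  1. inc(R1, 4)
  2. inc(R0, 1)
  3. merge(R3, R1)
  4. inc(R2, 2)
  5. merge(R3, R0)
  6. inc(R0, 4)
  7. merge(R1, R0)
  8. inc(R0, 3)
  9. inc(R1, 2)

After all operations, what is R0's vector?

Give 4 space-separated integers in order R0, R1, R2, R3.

Answer: 8 4 0 0

Derivation:
Op 1: inc R1 by 4 -> R1=(0,4,0,0) value=4
Op 2: inc R0 by 1 -> R0=(1,0,0,0) value=1
Op 3: merge R3<->R1 -> R3=(0,4,0,0) R1=(0,4,0,0)
Op 4: inc R2 by 2 -> R2=(0,0,2,0) value=2
Op 5: merge R3<->R0 -> R3=(1,4,0,0) R0=(1,4,0,0)
Op 6: inc R0 by 4 -> R0=(5,4,0,0) value=9
Op 7: merge R1<->R0 -> R1=(5,4,0,0) R0=(5,4,0,0)
Op 8: inc R0 by 3 -> R0=(8,4,0,0) value=12
Op 9: inc R1 by 2 -> R1=(5,6,0,0) value=11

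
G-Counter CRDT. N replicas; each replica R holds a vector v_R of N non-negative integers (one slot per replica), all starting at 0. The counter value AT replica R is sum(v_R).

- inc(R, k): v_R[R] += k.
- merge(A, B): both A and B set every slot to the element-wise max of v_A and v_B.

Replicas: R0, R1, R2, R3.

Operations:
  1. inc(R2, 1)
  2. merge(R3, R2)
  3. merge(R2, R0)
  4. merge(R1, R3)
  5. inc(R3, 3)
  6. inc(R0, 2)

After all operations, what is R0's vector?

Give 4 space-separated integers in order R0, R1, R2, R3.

Answer: 2 0 1 0

Derivation:
Op 1: inc R2 by 1 -> R2=(0,0,1,0) value=1
Op 2: merge R3<->R2 -> R3=(0,0,1,0) R2=(0,0,1,0)
Op 3: merge R2<->R0 -> R2=(0,0,1,0) R0=(0,0,1,0)
Op 4: merge R1<->R3 -> R1=(0,0,1,0) R3=(0,0,1,0)
Op 5: inc R3 by 3 -> R3=(0,0,1,3) value=4
Op 6: inc R0 by 2 -> R0=(2,0,1,0) value=3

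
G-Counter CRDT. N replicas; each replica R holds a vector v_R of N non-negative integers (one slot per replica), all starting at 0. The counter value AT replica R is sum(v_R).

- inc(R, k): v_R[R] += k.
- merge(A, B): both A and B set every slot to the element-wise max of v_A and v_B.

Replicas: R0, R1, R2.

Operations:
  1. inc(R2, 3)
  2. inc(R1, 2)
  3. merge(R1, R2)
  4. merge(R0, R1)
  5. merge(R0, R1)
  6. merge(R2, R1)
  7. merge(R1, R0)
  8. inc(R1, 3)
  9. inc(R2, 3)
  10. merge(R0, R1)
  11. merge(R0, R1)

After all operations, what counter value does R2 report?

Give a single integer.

Answer: 8

Derivation:
Op 1: inc R2 by 3 -> R2=(0,0,3) value=3
Op 2: inc R1 by 2 -> R1=(0,2,0) value=2
Op 3: merge R1<->R2 -> R1=(0,2,3) R2=(0,2,3)
Op 4: merge R0<->R1 -> R0=(0,2,3) R1=(0,2,3)
Op 5: merge R0<->R1 -> R0=(0,2,3) R1=(0,2,3)
Op 6: merge R2<->R1 -> R2=(0,2,3) R1=(0,2,3)
Op 7: merge R1<->R0 -> R1=(0,2,3) R0=(0,2,3)
Op 8: inc R1 by 3 -> R1=(0,5,3) value=8
Op 9: inc R2 by 3 -> R2=(0,2,6) value=8
Op 10: merge R0<->R1 -> R0=(0,5,3) R1=(0,5,3)
Op 11: merge R0<->R1 -> R0=(0,5,3) R1=(0,5,3)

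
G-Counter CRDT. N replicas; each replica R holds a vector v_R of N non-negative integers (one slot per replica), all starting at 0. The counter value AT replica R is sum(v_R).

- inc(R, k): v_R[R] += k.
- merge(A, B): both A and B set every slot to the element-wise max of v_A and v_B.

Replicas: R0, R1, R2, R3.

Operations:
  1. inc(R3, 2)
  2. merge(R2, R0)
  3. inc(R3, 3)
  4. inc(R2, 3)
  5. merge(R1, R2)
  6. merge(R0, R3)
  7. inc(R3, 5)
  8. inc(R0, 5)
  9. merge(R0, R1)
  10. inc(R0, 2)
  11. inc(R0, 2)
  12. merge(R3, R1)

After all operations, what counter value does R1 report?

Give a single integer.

Op 1: inc R3 by 2 -> R3=(0,0,0,2) value=2
Op 2: merge R2<->R0 -> R2=(0,0,0,0) R0=(0,0,0,0)
Op 3: inc R3 by 3 -> R3=(0,0,0,5) value=5
Op 4: inc R2 by 3 -> R2=(0,0,3,0) value=3
Op 5: merge R1<->R2 -> R1=(0,0,3,0) R2=(0,0,3,0)
Op 6: merge R0<->R3 -> R0=(0,0,0,5) R3=(0,0,0,5)
Op 7: inc R3 by 5 -> R3=(0,0,0,10) value=10
Op 8: inc R0 by 5 -> R0=(5,0,0,5) value=10
Op 9: merge R0<->R1 -> R0=(5,0,3,5) R1=(5,0,3,5)
Op 10: inc R0 by 2 -> R0=(7,0,3,5) value=15
Op 11: inc R0 by 2 -> R0=(9,0,3,5) value=17
Op 12: merge R3<->R1 -> R3=(5,0,3,10) R1=(5,0,3,10)

Answer: 18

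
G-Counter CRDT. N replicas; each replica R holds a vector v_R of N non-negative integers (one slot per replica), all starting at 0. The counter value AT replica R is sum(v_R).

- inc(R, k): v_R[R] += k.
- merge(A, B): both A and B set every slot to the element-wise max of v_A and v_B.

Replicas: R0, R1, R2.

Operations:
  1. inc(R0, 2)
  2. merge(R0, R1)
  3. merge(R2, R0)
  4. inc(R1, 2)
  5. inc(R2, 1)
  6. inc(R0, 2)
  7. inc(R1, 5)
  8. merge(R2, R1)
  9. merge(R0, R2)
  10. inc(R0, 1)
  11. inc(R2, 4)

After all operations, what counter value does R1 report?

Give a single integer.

Answer: 10

Derivation:
Op 1: inc R0 by 2 -> R0=(2,0,0) value=2
Op 2: merge R0<->R1 -> R0=(2,0,0) R1=(2,0,0)
Op 3: merge R2<->R0 -> R2=(2,0,0) R0=(2,0,0)
Op 4: inc R1 by 2 -> R1=(2,2,0) value=4
Op 5: inc R2 by 1 -> R2=(2,0,1) value=3
Op 6: inc R0 by 2 -> R0=(4,0,0) value=4
Op 7: inc R1 by 5 -> R1=(2,7,0) value=9
Op 8: merge R2<->R1 -> R2=(2,7,1) R1=(2,7,1)
Op 9: merge R0<->R2 -> R0=(4,7,1) R2=(4,7,1)
Op 10: inc R0 by 1 -> R0=(5,7,1) value=13
Op 11: inc R2 by 4 -> R2=(4,7,5) value=16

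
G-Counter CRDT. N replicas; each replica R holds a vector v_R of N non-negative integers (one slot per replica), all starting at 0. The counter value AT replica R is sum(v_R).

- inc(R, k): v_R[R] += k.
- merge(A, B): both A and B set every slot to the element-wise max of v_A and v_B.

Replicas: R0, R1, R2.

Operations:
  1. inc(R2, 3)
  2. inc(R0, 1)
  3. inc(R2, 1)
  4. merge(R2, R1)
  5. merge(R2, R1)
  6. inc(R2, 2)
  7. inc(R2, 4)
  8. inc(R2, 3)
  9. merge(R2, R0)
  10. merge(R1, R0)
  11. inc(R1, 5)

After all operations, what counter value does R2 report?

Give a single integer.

Answer: 14

Derivation:
Op 1: inc R2 by 3 -> R2=(0,0,3) value=3
Op 2: inc R0 by 1 -> R0=(1,0,0) value=1
Op 3: inc R2 by 1 -> R2=(0,0,4) value=4
Op 4: merge R2<->R1 -> R2=(0,0,4) R1=(0,0,4)
Op 5: merge R2<->R1 -> R2=(0,0,4) R1=(0,0,4)
Op 6: inc R2 by 2 -> R2=(0,0,6) value=6
Op 7: inc R2 by 4 -> R2=(0,0,10) value=10
Op 8: inc R2 by 3 -> R2=(0,0,13) value=13
Op 9: merge R2<->R0 -> R2=(1,0,13) R0=(1,0,13)
Op 10: merge R1<->R0 -> R1=(1,0,13) R0=(1,0,13)
Op 11: inc R1 by 5 -> R1=(1,5,13) value=19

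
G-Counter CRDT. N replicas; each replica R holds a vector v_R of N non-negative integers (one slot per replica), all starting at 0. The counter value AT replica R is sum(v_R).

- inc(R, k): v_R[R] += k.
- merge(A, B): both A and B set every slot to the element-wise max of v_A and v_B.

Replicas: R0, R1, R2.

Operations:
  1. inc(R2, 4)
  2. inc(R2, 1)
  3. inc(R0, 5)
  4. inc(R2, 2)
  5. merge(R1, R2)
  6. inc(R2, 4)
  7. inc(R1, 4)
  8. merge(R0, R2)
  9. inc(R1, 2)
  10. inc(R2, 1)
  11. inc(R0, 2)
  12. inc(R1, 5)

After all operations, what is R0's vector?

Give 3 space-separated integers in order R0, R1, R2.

Answer: 7 0 11

Derivation:
Op 1: inc R2 by 4 -> R2=(0,0,4) value=4
Op 2: inc R2 by 1 -> R2=(0,0,5) value=5
Op 3: inc R0 by 5 -> R0=(5,0,0) value=5
Op 4: inc R2 by 2 -> R2=(0,0,7) value=7
Op 5: merge R1<->R2 -> R1=(0,0,7) R2=(0,0,7)
Op 6: inc R2 by 4 -> R2=(0,0,11) value=11
Op 7: inc R1 by 4 -> R1=(0,4,7) value=11
Op 8: merge R0<->R2 -> R0=(5,0,11) R2=(5,0,11)
Op 9: inc R1 by 2 -> R1=(0,6,7) value=13
Op 10: inc R2 by 1 -> R2=(5,0,12) value=17
Op 11: inc R0 by 2 -> R0=(7,0,11) value=18
Op 12: inc R1 by 5 -> R1=(0,11,7) value=18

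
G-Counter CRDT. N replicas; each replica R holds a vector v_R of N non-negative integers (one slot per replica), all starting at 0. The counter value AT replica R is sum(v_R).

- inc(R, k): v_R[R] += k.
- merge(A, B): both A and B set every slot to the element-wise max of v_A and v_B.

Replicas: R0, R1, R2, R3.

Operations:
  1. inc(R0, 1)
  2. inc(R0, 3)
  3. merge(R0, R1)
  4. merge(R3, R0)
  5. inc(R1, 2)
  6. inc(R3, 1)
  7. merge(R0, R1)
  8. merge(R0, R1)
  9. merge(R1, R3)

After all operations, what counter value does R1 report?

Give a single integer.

Op 1: inc R0 by 1 -> R0=(1,0,0,0) value=1
Op 2: inc R0 by 3 -> R0=(4,0,0,0) value=4
Op 3: merge R0<->R1 -> R0=(4,0,0,0) R1=(4,0,0,0)
Op 4: merge R3<->R0 -> R3=(4,0,0,0) R0=(4,0,0,0)
Op 5: inc R1 by 2 -> R1=(4,2,0,0) value=6
Op 6: inc R3 by 1 -> R3=(4,0,0,1) value=5
Op 7: merge R0<->R1 -> R0=(4,2,0,0) R1=(4,2,0,0)
Op 8: merge R0<->R1 -> R0=(4,2,0,0) R1=(4,2,0,0)
Op 9: merge R1<->R3 -> R1=(4,2,0,1) R3=(4,2,0,1)

Answer: 7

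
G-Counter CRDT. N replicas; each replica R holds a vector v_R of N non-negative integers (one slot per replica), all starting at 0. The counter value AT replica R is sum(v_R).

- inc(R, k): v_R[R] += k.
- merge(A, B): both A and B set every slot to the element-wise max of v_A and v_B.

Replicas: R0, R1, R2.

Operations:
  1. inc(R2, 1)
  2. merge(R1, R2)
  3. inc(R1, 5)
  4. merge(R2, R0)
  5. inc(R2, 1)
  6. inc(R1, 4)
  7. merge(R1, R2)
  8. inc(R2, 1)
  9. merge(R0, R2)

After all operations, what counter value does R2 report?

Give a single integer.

Answer: 12

Derivation:
Op 1: inc R2 by 1 -> R2=(0,0,1) value=1
Op 2: merge R1<->R2 -> R1=(0,0,1) R2=(0,0,1)
Op 3: inc R1 by 5 -> R1=(0,5,1) value=6
Op 4: merge R2<->R0 -> R2=(0,0,1) R0=(0,0,1)
Op 5: inc R2 by 1 -> R2=(0,0,2) value=2
Op 6: inc R1 by 4 -> R1=(0,9,1) value=10
Op 7: merge R1<->R2 -> R1=(0,9,2) R2=(0,9,2)
Op 8: inc R2 by 1 -> R2=(0,9,3) value=12
Op 9: merge R0<->R2 -> R0=(0,9,3) R2=(0,9,3)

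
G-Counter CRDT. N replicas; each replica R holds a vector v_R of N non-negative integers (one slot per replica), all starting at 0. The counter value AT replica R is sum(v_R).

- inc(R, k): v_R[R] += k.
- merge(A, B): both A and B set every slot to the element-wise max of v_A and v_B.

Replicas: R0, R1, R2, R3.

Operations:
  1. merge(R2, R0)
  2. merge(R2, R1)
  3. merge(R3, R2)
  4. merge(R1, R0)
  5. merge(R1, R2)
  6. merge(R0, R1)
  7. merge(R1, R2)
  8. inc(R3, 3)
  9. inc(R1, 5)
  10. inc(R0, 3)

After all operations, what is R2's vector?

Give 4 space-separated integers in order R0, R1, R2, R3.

Answer: 0 0 0 0

Derivation:
Op 1: merge R2<->R0 -> R2=(0,0,0,0) R0=(0,0,0,0)
Op 2: merge R2<->R1 -> R2=(0,0,0,0) R1=(0,0,0,0)
Op 3: merge R3<->R2 -> R3=(0,0,0,0) R2=(0,0,0,0)
Op 4: merge R1<->R0 -> R1=(0,0,0,0) R0=(0,0,0,0)
Op 5: merge R1<->R2 -> R1=(0,0,0,0) R2=(0,0,0,0)
Op 6: merge R0<->R1 -> R0=(0,0,0,0) R1=(0,0,0,0)
Op 7: merge R1<->R2 -> R1=(0,0,0,0) R2=(0,0,0,0)
Op 8: inc R3 by 3 -> R3=(0,0,0,3) value=3
Op 9: inc R1 by 5 -> R1=(0,5,0,0) value=5
Op 10: inc R0 by 3 -> R0=(3,0,0,0) value=3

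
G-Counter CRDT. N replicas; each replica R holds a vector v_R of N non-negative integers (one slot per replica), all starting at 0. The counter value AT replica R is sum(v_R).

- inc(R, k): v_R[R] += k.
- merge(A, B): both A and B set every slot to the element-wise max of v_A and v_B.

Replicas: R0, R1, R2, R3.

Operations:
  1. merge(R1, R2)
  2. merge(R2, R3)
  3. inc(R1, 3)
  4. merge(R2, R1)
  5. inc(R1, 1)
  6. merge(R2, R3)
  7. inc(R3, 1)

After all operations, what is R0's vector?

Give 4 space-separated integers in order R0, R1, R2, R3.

Op 1: merge R1<->R2 -> R1=(0,0,0,0) R2=(0,0,0,0)
Op 2: merge R2<->R3 -> R2=(0,0,0,0) R3=(0,0,0,0)
Op 3: inc R1 by 3 -> R1=(0,3,0,0) value=3
Op 4: merge R2<->R1 -> R2=(0,3,0,0) R1=(0,3,0,0)
Op 5: inc R1 by 1 -> R1=(0,4,0,0) value=4
Op 6: merge R2<->R3 -> R2=(0,3,0,0) R3=(0,3,0,0)
Op 7: inc R3 by 1 -> R3=(0,3,0,1) value=4

Answer: 0 0 0 0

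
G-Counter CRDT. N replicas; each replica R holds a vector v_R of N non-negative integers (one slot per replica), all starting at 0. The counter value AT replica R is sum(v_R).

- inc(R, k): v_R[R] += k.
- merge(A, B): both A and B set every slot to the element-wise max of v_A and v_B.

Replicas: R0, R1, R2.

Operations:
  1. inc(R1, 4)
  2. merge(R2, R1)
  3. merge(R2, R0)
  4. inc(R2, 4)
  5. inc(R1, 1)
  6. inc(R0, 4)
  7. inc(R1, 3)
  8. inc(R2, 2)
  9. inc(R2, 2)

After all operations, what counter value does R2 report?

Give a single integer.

Answer: 12

Derivation:
Op 1: inc R1 by 4 -> R1=(0,4,0) value=4
Op 2: merge R2<->R1 -> R2=(0,4,0) R1=(0,4,0)
Op 3: merge R2<->R0 -> R2=(0,4,0) R0=(0,4,0)
Op 4: inc R2 by 4 -> R2=(0,4,4) value=8
Op 5: inc R1 by 1 -> R1=(0,5,0) value=5
Op 6: inc R0 by 4 -> R0=(4,4,0) value=8
Op 7: inc R1 by 3 -> R1=(0,8,0) value=8
Op 8: inc R2 by 2 -> R2=(0,4,6) value=10
Op 9: inc R2 by 2 -> R2=(0,4,8) value=12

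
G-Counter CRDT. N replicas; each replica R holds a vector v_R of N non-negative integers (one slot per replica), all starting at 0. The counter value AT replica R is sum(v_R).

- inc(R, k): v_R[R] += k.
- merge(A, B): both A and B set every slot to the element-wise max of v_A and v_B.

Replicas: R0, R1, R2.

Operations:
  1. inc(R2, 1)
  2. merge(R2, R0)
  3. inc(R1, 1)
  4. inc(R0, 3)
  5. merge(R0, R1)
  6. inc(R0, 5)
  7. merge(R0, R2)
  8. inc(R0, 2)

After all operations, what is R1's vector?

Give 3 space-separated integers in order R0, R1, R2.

Op 1: inc R2 by 1 -> R2=(0,0,1) value=1
Op 2: merge R2<->R0 -> R2=(0,0,1) R0=(0,0,1)
Op 3: inc R1 by 1 -> R1=(0,1,0) value=1
Op 4: inc R0 by 3 -> R0=(3,0,1) value=4
Op 5: merge R0<->R1 -> R0=(3,1,1) R1=(3,1,1)
Op 6: inc R0 by 5 -> R0=(8,1,1) value=10
Op 7: merge R0<->R2 -> R0=(8,1,1) R2=(8,1,1)
Op 8: inc R0 by 2 -> R0=(10,1,1) value=12

Answer: 3 1 1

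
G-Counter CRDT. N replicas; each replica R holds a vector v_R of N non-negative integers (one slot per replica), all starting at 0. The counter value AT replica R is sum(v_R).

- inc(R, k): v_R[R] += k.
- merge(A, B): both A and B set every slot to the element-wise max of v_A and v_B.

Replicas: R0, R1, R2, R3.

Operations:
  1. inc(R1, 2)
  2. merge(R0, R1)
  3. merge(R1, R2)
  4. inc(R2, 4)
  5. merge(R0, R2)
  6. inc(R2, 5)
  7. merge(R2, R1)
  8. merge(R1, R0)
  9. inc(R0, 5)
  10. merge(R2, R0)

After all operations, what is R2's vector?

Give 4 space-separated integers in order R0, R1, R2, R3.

Op 1: inc R1 by 2 -> R1=(0,2,0,0) value=2
Op 2: merge R0<->R1 -> R0=(0,2,0,0) R1=(0,2,0,0)
Op 3: merge R1<->R2 -> R1=(0,2,0,0) R2=(0,2,0,0)
Op 4: inc R2 by 4 -> R2=(0,2,4,0) value=6
Op 5: merge R0<->R2 -> R0=(0,2,4,0) R2=(0,2,4,0)
Op 6: inc R2 by 5 -> R2=(0,2,9,0) value=11
Op 7: merge R2<->R1 -> R2=(0,2,9,0) R1=(0,2,9,0)
Op 8: merge R1<->R0 -> R1=(0,2,9,0) R0=(0,2,9,0)
Op 9: inc R0 by 5 -> R0=(5,2,9,0) value=16
Op 10: merge R2<->R0 -> R2=(5,2,9,0) R0=(5,2,9,0)

Answer: 5 2 9 0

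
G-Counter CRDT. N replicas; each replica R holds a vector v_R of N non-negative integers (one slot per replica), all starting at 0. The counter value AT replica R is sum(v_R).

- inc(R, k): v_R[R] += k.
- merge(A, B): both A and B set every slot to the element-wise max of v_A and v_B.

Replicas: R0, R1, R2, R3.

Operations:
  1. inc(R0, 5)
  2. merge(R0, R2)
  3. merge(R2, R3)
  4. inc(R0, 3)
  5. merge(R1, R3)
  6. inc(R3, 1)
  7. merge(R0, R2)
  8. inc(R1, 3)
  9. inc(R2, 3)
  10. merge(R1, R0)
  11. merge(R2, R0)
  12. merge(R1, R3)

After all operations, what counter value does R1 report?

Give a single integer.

Answer: 12

Derivation:
Op 1: inc R0 by 5 -> R0=(5,0,0,0) value=5
Op 2: merge R0<->R2 -> R0=(5,0,0,0) R2=(5,0,0,0)
Op 3: merge R2<->R3 -> R2=(5,0,0,0) R3=(5,0,0,0)
Op 4: inc R0 by 3 -> R0=(8,0,0,0) value=8
Op 5: merge R1<->R3 -> R1=(5,0,0,0) R3=(5,0,0,0)
Op 6: inc R3 by 1 -> R3=(5,0,0,1) value=6
Op 7: merge R0<->R2 -> R0=(8,0,0,0) R2=(8,0,0,0)
Op 8: inc R1 by 3 -> R1=(5,3,0,0) value=8
Op 9: inc R2 by 3 -> R2=(8,0,3,0) value=11
Op 10: merge R1<->R0 -> R1=(8,3,0,0) R0=(8,3,0,0)
Op 11: merge R2<->R0 -> R2=(8,3,3,0) R0=(8,3,3,0)
Op 12: merge R1<->R3 -> R1=(8,3,0,1) R3=(8,3,0,1)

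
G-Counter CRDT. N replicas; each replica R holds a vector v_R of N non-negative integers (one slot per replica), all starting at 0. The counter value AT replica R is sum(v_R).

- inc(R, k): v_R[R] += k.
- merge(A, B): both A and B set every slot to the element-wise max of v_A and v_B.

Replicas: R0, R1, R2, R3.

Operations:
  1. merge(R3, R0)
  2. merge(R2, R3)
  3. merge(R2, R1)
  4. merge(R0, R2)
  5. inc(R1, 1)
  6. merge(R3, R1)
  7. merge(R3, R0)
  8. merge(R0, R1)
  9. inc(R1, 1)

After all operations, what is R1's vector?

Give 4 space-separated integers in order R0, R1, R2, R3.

Op 1: merge R3<->R0 -> R3=(0,0,0,0) R0=(0,0,0,0)
Op 2: merge R2<->R3 -> R2=(0,0,0,0) R3=(0,0,0,0)
Op 3: merge R2<->R1 -> R2=(0,0,0,0) R1=(0,0,0,0)
Op 4: merge R0<->R2 -> R0=(0,0,0,0) R2=(0,0,0,0)
Op 5: inc R1 by 1 -> R1=(0,1,0,0) value=1
Op 6: merge R3<->R1 -> R3=(0,1,0,0) R1=(0,1,0,0)
Op 7: merge R3<->R0 -> R3=(0,1,0,0) R0=(0,1,0,0)
Op 8: merge R0<->R1 -> R0=(0,1,0,0) R1=(0,1,0,0)
Op 9: inc R1 by 1 -> R1=(0,2,0,0) value=2

Answer: 0 2 0 0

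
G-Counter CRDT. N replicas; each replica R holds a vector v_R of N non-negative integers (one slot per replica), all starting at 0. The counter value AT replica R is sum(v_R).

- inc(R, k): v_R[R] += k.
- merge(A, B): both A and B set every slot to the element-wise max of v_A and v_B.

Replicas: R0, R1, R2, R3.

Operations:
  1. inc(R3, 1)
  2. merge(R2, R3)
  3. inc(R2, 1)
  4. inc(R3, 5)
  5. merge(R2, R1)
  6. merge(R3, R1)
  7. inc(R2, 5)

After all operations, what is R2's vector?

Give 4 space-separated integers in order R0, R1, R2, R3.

Answer: 0 0 6 1

Derivation:
Op 1: inc R3 by 1 -> R3=(0,0,0,1) value=1
Op 2: merge R2<->R3 -> R2=(0,0,0,1) R3=(0,0,0,1)
Op 3: inc R2 by 1 -> R2=(0,0,1,1) value=2
Op 4: inc R3 by 5 -> R3=(0,0,0,6) value=6
Op 5: merge R2<->R1 -> R2=(0,0,1,1) R1=(0,0,1,1)
Op 6: merge R3<->R1 -> R3=(0,0,1,6) R1=(0,0,1,6)
Op 7: inc R2 by 5 -> R2=(0,0,6,1) value=7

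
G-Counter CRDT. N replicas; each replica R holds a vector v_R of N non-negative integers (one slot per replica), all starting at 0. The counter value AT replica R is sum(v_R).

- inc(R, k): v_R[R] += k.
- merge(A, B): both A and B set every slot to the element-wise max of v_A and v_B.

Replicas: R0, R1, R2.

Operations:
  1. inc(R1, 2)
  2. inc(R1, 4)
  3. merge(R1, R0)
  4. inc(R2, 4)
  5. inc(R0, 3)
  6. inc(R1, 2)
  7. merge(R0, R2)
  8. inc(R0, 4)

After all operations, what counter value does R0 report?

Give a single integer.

Answer: 17

Derivation:
Op 1: inc R1 by 2 -> R1=(0,2,0) value=2
Op 2: inc R1 by 4 -> R1=(0,6,0) value=6
Op 3: merge R1<->R0 -> R1=(0,6,0) R0=(0,6,0)
Op 4: inc R2 by 4 -> R2=(0,0,4) value=4
Op 5: inc R0 by 3 -> R0=(3,6,0) value=9
Op 6: inc R1 by 2 -> R1=(0,8,0) value=8
Op 7: merge R0<->R2 -> R0=(3,6,4) R2=(3,6,4)
Op 8: inc R0 by 4 -> R0=(7,6,4) value=17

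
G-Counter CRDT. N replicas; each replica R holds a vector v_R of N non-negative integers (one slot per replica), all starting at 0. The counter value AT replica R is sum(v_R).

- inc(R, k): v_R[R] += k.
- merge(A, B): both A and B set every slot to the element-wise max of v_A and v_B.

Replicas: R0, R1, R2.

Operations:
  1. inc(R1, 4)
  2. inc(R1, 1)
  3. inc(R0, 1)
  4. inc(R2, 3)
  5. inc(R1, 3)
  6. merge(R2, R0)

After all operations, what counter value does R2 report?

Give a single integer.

Op 1: inc R1 by 4 -> R1=(0,4,0) value=4
Op 2: inc R1 by 1 -> R1=(0,5,0) value=5
Op 3: inc R0 by 1 -> R0=(1,0,0) value=1
Op 4: inc R2 by 3 -> R2=(0,0,3) value=3
Op 5: inc R1 by 3 -> R1=(0,8,0) value=8
Op 6: merge R2<->R0 -> R2=(1,0,3) R0=(1,0,3)

Answer: 4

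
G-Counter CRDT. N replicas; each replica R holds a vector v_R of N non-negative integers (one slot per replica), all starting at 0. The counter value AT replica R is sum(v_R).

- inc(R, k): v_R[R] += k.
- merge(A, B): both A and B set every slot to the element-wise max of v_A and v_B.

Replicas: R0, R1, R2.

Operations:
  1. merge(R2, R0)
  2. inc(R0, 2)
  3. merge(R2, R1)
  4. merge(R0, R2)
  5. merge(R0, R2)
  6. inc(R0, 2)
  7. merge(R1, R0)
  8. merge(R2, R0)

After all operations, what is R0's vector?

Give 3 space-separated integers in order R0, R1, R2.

Answer: 4 0 0

Derivation:
Op 1: merge R2<->R0 -> R2=(0,0,0) R0=(0,0,0)
Op 2: inc R0 by 2 -> R0=(2,0,0) value=2
Op 3: merge R2<->R1 -> R2=(0,0,0) R1=(0,0,0)
Op 4: merge R0<->R2 -> R0=(2,0,0) R2=(2,0,0)
Op 5: merge R0<->R2 -> R0=(2,0,0) R2=(2,0,0)
Op 6: inc R0 by 2 -> R0=(4,0,0) value=4
Op 7: merge R1<->R0 -> R1=(4,0,0) R0=(4,0,0)
Op 8: merge R2<->R0 -> R2=(4,0,0) R0=(4,0,0)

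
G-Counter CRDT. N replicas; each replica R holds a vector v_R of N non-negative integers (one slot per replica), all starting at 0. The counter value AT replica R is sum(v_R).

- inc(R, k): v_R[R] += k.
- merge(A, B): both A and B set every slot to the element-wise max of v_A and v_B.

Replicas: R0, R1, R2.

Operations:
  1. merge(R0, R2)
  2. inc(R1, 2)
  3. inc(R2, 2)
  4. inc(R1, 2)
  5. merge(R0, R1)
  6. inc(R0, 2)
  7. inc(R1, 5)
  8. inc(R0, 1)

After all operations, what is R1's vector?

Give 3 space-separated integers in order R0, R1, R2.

Answer: 0 9 0

Derivation:
Op 1: merge R0<->R2 -> R0=(0,0,0) R2=(0,0,0)
Op 2: inc R1 by 2 -> R1=(0,2,0) value=2
Op 3: inc R2 by 2 -> R2=(0,0,2) value=2
Op 4: inc R1 by 2 -> R1=(0,4,0) value=4
Op 5: merge R0<->R1 -> R0=(0,4,0) R1=(0,4,0)
Op 6: inc R0 by 2 -> R0=(2,4,0) value=6
Op 7: inc R1 by 5 -> R1=(0,9,0) value=9
Op 8: inc R0 by 1 -> R0=(3,4,0) value=7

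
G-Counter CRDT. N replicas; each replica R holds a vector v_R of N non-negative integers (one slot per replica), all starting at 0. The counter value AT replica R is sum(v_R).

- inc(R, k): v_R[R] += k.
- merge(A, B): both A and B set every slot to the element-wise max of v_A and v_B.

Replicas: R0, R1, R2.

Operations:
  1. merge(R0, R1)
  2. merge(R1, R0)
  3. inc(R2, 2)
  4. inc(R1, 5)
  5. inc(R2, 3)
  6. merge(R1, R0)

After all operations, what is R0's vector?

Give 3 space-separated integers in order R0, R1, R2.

Answer: 0 5 0

Derivation:
Op 1: merge R0<->R1 -> R0=(0,0,0) R1=(0,0,0)
Op 2: merge R1<->R0 -> R1=(0,0,0) R0=(0,0,0)
Op 3: inc R2 by 2 -> R2=(0,0,2) value=2
Op 4: inc R1 by 5 -> R1=(0,5,0) value=5
Op 5: inc R2 by 3 -> R2=(0,0,5) value=5
Op 6: merge R1<->R0 -> R1=(0,5,0) R0=(0,5,0)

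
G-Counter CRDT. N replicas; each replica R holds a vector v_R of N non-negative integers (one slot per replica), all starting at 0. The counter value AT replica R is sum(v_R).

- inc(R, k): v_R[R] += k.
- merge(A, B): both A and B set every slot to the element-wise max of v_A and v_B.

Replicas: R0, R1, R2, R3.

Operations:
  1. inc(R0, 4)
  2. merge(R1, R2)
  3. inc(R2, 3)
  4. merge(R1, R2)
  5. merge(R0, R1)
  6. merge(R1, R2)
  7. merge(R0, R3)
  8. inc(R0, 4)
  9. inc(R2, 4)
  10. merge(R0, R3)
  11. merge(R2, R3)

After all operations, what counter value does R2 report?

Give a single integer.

Op 1: inc R0 by 4 -> R0=(4,0,0,0) value=4
Op 2: merge R1<->R2 -> R1=(0,0,0,0) R2=(0,0,0,0)
Op 3: inc R2 by 3 -> R2=(0,0,3,0) value=3
Op 4: merge R1<->R2 -> R1=(0,0,3,0) R2=(0,0,3,0)
Op 5: merge R0<->R1 -> R0=(4,0,3,0) R1=(4,0,3,0)
Op 6: merge R1<->R2 -> R1=(4,0,3,0) R2=(4,0,3,0)
Op 7: merge R0<->R3 -> R0=(4,0,3,0) R3=(4,0,3,0)
Op 8: inc R0 by 4 -> R0=(8,0,3,0) value=11
Op 9: inc R2 by 4 -> R2=(4,0,7,0) value=11
Op 10: merge R0<->R3 -> R0=(8,0,3,0) R3=(8,0,3,0)
Op 11: merge R2<->R3 -> R2=(8,0,7,0) R3=(8,0,7,0)

Answer: 15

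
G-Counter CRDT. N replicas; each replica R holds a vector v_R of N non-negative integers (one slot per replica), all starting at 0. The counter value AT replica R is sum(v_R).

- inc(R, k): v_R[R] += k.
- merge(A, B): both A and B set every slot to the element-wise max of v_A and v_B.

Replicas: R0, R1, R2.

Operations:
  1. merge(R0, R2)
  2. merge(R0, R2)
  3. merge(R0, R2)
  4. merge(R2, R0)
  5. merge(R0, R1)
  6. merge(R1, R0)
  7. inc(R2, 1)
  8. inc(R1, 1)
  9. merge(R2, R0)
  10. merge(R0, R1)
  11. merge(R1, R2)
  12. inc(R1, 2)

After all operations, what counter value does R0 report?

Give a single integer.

Answer: 2

Derivation:
Op 1: merge R0<->R2 -> R0=(0,0,0) R2=(0,0,0)
Op 2: merge R0<->R2 -> R0=(0,0,0) R2=(0,0,0)
Op 3: merge R0<->R2 -> R0=(0,0,0) R2=(0,0,0)
Op 4: merge R2<->R0 -> R2=(0,0,0) R0=(0,0,0)
Op 5: merge R0<->R1 -> R0=(0,0,0) R1=(0,0,0)
Op 6: merge R1<->R0 -> R1=(0,0,0) R0=(0,0,0)
Op 7: inc R2 by 1 -> R2=(0,0,1) value=1
Op 8: inc R1 by 1 -> R1=(0,1,0) value=1
Op 9: merge R2<->R0 -> R2=(0,0,1) R0=(0,0,1)
Op 10: merge R0<->R1 -> R0=(0,1,1) R1=(0,1,1)
Op 11: merge R1<->R2 -> R1=(0,1,1) R2=(0,1,1)
Op 12: inc R1 by 2 -> R1=(0,3,1) value=4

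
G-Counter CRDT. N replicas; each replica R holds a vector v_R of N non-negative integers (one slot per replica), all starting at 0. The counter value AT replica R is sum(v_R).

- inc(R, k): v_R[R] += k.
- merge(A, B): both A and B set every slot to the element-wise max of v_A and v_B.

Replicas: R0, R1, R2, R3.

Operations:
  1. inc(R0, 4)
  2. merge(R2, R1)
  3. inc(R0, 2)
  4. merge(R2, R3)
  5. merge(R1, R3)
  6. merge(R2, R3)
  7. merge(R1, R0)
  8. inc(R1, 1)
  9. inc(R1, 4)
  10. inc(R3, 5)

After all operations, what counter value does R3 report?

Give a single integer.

Op 1: inc R0 by 4 -> R0=(4,0,0,0) value=4
Op 2: merge R2<->R1 -> R2=(0,0,0,0) R1=(0,0,0,0)
Op 3: inc R0 by 2 -> R0=(6,0,0,0) value=6
Op 4: merge R2<->R3 -> R2=(0,0,0,0) R3=(0,0,0,0)
Op 5: merge R1<->R3 -> R1=(0,0,0,0) R3=(0,0,0,0)
Op 6: merge R2<->R3 -> R2=(0,0,0,0) R3=(0,0,0,0)
Op 7: merge R1<->R0 -> R1=(6,0,0,0) R0=(6,0,0,0)
Op 8: inc R1 by 1 -> R1=(6,1,0,0) value=7
Op 9: inc R1 by 4 -> R1=(6,5,0,0) value=11
Op 10: inc R3 by 5 -> R3=(0,0,0,5) value=5

Answer: 5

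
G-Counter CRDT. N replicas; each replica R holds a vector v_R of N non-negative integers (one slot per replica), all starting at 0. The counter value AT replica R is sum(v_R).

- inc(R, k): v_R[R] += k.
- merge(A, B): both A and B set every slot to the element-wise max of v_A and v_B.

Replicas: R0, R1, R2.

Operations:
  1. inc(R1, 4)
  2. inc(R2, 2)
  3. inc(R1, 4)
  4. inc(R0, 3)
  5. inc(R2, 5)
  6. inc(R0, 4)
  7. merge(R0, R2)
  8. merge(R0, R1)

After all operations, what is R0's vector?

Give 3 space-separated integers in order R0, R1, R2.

Op 1: inc R1 by 4 -> R1=(0,4,0) value=4
Op 2: inc R2 by 2 -> R2=(0,0,2) value=2
Op 3: inc R1 by 4 -> R1=(0,8,0) value=8
Op 4: inc R0 by 3 -> R0=(3,0,0) value=3
Op 5: inc R2 by 5 -> R2=(0,0,7) value=7
Op 6: inc R0 by 4 -> R0=(7,0,0) value=7
Op 7: merge R0<->R2 -> R0=(7,0,7) R2=(7,0,7)
Op 8: merge R0<->R1 -> R0=(7,8,7) R1=(7,8,7)

Answer: 7 8 7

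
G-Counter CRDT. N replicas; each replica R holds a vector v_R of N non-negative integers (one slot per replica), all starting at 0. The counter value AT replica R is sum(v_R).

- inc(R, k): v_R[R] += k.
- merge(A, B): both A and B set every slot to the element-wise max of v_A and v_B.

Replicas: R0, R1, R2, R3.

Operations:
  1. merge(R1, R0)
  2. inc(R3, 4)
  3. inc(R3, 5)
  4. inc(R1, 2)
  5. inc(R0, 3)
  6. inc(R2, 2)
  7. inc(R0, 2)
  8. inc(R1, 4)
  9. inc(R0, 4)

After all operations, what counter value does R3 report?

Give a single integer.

Op 1: merge R1<->R0 -> R1=(0,0,0,0) R0=(0,0,0,0)
Op 2: inc R3 by 4 -> R3=(0,0,0,4) value=4
Op 3: inc R3 by 5 -> R3=(0,0,0,9) value=9
Op 4: inc R1 by 2 -> R1=(0,2,0,0) value=2
Op 5: inc R0 by 3 -> R0=(3,0,0,0) value=3
Op 6: inc R2 by 2 -> R2=(0,0,2,0) value=2
Op 7: inc R0 by 2 -> R0=(5,0,0,0) value=5
Op 8: inc R1 by 4 -> R1=(0,6,0,0) value=6
Op 9: inc R0 by 4 -> R0=(9,0,0,0) value=9

Answer: 9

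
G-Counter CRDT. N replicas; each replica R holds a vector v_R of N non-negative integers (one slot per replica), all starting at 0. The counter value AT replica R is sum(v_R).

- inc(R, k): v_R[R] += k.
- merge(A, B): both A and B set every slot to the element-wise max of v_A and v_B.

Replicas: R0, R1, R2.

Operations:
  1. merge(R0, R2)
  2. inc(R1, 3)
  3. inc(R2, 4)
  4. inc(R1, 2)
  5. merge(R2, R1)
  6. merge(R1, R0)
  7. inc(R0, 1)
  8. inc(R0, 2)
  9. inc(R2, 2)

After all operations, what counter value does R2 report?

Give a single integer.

Op 1: merge R0<->R2 -> R0=(0,0,0) R2=(0,0,0)
Op 2: inc R1 by 3 -> R1=(0,3,0) value=3
Op 3: inc R2 by 4 -> R2=(0,0,4) value=4
Op 4: inc R1 by 2 -> R1=(0,5,0) value=5
Op 5: merge R2<->R1 -> R2=(0,5,4) R1=(0,5,4)
Op 6: merge R1<->R0 -> R1=(0,5,4) R0=(0,5,4)
Op 7: inc R0 by 1 -> R0=(1,5,4) value=10
Op 8: inc R0 by 2 -> R0=(3,5,4) value=12
Op 9: inc R2 by 2 -> R2=(0,5,6) value=11

Answer: 11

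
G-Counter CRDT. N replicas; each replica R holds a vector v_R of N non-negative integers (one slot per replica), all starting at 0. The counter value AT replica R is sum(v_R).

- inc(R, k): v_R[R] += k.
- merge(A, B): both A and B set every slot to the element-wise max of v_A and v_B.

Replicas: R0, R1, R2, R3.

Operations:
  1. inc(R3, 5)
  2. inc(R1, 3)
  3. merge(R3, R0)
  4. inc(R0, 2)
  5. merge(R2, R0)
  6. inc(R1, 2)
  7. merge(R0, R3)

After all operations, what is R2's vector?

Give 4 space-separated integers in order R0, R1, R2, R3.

Op 1: inc R3 by 5 -> R3=(0,0,0,5) value=5
Op 2: inc R1 by 3 -> R1=(0,3,0,0) value=3
Op 3: merge R3<->R0 -> R3=(0,0,0,5) R0=(0,0,0,5)
Op 4: inc R0 by 2 -> R0=(2,0,0,5) value=7
Op 5: merge R2<->R0 -> R2=(2,0,0,5) R0=(2,0,0,5)
Op 6: inc R1 by 2 -> R1=(0,5,0,0) value=5
Op 7: merge R0<->R3 -> R0=(2,0,0,5) R3=(2,0,0,5)

Answer: 2 0 0 5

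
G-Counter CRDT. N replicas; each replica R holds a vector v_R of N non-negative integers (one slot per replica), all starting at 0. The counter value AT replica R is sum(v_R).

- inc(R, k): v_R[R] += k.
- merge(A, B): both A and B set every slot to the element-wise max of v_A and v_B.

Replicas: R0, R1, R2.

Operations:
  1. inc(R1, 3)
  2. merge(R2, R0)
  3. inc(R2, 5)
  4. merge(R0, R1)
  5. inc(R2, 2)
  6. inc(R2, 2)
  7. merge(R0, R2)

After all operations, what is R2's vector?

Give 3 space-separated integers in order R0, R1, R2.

Answer: 0 3 9

Derivation:
Op 1: inc R1 by 3 -> R1=(0,3,0) value=3
Op 2: merge R2<->R0 -> R2=(0,0,0) R0=(0,0,0)
Op 3: inc R2 by 5 -> R2=(0,0,5) value=5
Op 4: merge R0<->R1 -> R0=(0,3,0) R1=(0,3,0)
Op 5: inc R2 by 2 -> R2=(0,0,7) value=7
Op 6: inc R2 by 2 -> R2=(0,0,9) value=9
Op 7: merge R0<->R2 -> R0=(0,3,9) R2=(0,3,9)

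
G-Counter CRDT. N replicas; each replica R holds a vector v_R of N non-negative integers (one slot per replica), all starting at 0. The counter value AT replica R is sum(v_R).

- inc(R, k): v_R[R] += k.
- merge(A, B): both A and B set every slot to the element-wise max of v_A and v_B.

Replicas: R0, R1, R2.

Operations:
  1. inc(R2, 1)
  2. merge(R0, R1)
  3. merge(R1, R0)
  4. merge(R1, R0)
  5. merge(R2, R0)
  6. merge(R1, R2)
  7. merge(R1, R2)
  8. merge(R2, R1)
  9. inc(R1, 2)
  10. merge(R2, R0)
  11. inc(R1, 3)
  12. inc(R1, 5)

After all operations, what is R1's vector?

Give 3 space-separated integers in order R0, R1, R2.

Answer: 0 10 1

Derivation:
Op 1: inc R2 by 1 -> R2=(0,0,1) value=1
Op 2: merge R0<->R1 -> R0=(0,0,0) R1=(0,0,0)
Op 3: merge R1<->R0 -> R1=(0,0,0) R0=(0,0,0)
Op 4: merge R1<->R0 -> R1=(0,0,0) R0=(0,0,0)
Op 5: merge R2<->R0 -> R2=(0,0,1) R0=(0,0,1)
Op 6: merge R1<->R2 -> R1=(0,0,1) R2=(0,0,1)
Op 7: merge R1<->R2 -> R1=(0,0,1) R2=(0,0,1)
Op 8: merge R2<->R1 -> R2=(0,0,1) R1=(0,0,1)
Op 9: inc R1 by 2 -> R1=(0,2,1) value=3
Op 10: merge R2<->R0 -> R2=(0,0,1) R0=(0,0,1)
Op 11: inc R1 by 3 -> R1=(0,5,1) value=6
Op 12: inc R1 by 5 -> R1=(0,10,1) value=11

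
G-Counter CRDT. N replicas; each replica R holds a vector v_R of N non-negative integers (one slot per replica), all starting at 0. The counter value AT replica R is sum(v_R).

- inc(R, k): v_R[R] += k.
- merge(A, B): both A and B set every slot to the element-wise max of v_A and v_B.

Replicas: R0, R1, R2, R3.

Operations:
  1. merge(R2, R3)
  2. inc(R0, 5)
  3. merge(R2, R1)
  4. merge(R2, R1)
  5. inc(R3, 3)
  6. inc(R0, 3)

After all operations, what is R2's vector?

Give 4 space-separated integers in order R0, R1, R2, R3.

Op 1: merge R2<->R3 -> R2=(0,0,0,0) R3=(0,0,0,0)
Op 2: inc R0 by 5 -> R0=(5,0,0,0) value=5
Op 3: merge R2<->R1 -> R2=(0,0,0,0) R1=(0,0,0,0)
Op 4: merge R2<->R1 -> R2=(0,0,0,0) R1=(0,0,0,0)
Op 5: inc R3 by 3 -> R3=(0,0,0,3) value=3
Op 6: inc R0 by 3 -> R0=(8,0,0,0) value=8

Answer: 0 0 0 0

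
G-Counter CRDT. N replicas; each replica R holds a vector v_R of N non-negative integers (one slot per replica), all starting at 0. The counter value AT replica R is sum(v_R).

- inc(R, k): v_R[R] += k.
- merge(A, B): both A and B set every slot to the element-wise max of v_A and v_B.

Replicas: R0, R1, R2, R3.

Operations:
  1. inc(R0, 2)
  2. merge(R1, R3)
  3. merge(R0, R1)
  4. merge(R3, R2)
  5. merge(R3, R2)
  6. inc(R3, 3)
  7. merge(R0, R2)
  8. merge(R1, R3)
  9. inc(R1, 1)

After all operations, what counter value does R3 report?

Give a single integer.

Answer: 5

Derivation:
Op 1: inc R0 by 2 -> R0=(2,0,0,0) value=2
Op 2: merge R1<->R3 -> R1=(0,0,0,0) R3=(0,0,0,0)
Op 3: merge R0<->R1 -> R0=(2,0,0,0) R1=(2,0,0,0)
Op 4: merge R3<->R2 -> R3=(0,0,0,0) R2=(0,0,0,0)
Op 5: merge R3<->R2 -> R3=(0,0,0,0) R2=(0,0,0,0)
Op 6: inc R3 by 3 -> R3=(0,0,0,3) value=3
Op 7: merge R0<->R2 -> R0=(2,0,0,0) R2=(2,0,0,0)
Op 8: merge R1<->R3 -> R1=(2,0,0,3) R3=(2,0,0,3)
Op 9: inc R1 by 1 -> R1=(2,1,0,3) value=6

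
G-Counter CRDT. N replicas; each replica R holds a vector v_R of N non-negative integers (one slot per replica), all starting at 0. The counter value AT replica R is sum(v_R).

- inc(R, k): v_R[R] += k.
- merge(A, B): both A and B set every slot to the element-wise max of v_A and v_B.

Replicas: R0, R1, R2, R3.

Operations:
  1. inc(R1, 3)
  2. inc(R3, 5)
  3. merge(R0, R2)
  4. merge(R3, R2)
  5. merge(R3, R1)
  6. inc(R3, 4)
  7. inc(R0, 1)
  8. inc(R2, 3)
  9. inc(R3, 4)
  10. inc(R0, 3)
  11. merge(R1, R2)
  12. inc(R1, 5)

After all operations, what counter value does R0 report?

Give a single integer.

Op 1: inc R1 by 3 -> R1=(0,3,0,0) value=3
Op 2: inc R3 by 5 -> R3=(0,0,0,5) value=5
Op 3: merge R0<->R2 -> R0=(0,0,0,0) R2=(0,0,0,0)
Op 4: merge R3<->R2 -> R3=(0,0,0,5) R2=(0,0,0,5)
Op 5: merge R3<->R1 -> R3=(0,3,0,5) R1=(0,3,0,5)
Op 6: inc R3 by 4 -> R3=(0,3,0,9) value=12
Op 7: inc R0 by 1 -> R0=(1,0,0,0) value=1
Op 8: inc R2 by 3 -> R2=(0,0,3,5) value=8
Op 9: inc R3 by 4 -> R3=(0,3,0,13) value=16
Op 10: inc R0 by 3 -> R0=(4,0,0,0) value=4
Op 11: merge R1<->R2 -> R1=(0,3,3,5) R2=(0,3,3,5)
Op 12: inc R1 by 5 -> R1=(0,8,3,5) value=16

Answer: 4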